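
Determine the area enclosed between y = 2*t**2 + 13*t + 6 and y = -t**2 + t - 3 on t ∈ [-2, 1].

The difference (2*t**2 + 13*t + 6) - (-t**2 + t - 3) = 3*t**2 + 12*t + 9 changes sign at t = -1 inside [-2, 1], so split the integral there.
∫[-2,-1] (3*t**2 + 12*t + 9) dt = -2; the area of that piece is 2.
∫[-1,1] (3*t**2 + 12*t + 9) dt = 20.
Total area = 2 + 20 = 22.

22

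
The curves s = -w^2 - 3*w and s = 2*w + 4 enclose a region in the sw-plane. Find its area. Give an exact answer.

Both boundary curves give s as a function of w, so integrate with respect to w. Setting them equal: -w^2 - 5*w - 4 = 0, i.e. -(w + 1)*(w + 4) = 0, so they meet at w = -4, -1.
For w in [-4, -1], s = -w^2 - 3*w is on the right; area = ∫[-4,-1] (-w^2 - 5*w - 4) dw = 9/2.

9/2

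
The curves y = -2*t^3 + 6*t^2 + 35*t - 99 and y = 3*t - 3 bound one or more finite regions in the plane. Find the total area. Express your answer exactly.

517

Set the curves equal: -2*t^3 + 6*t^2 + 35*t - 99 = 3*t - 3, so -2*t^3 + 6*t^2 + 32*t - 96 = 0, which factors as -2*(t - 4)*(t - 3)*(t + 4) = 0. The curves meet at t = -4, 3, 4.
On [-4, 3], y = 3*t - 3 is on top; that piece has area ∫[-4,3] (-(-2*t^3 + 6*t^2 + 32*t - 96)) dt = 1029/2.
On [3, 4], y = -2*t^3 + 6*t^2 + 35*t - 99 is on top; that piece has area ∫[3,4] (-2*t^3 + 6*t^2 + 32*t - 96) dt = 5/2.
Total enclosed area = 1029/2 + 5/2 = 517.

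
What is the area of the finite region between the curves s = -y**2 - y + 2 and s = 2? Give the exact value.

1/6

Both boundary curves give s as a function of y, so integrate with respect to y. Setting them equal: -y**2 - y = 0, i.e. -y*(y + 1) = 0, so they meet at y = -1, 0.
For y in [-1, 0], s = -y**2 - y + 2 is on the right; area = ∫[-1,0] (-y**2 - y) dy = 1/6.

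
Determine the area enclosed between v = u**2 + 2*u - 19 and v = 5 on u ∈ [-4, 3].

434/3

On [-4, 3], (u**2 + 2*u - 19) - (5) = u**2 + 2*u - 24 is ≤ 0 throughout, so the area is a single integral of |u**2 + 2*u - 24|.
∫[-4,3] (u**2 + 2*u - 24) du = -434/3; the area of that piece is 434/3.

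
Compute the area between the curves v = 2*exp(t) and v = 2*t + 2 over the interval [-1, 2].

On [-1, 2], (2*exp(t)) - (2*t + 2) = -2*t + 2*exp(t) - 2 is ≥ 0 throughout, so the area is a single integral of |-2*t + 2*exp(t) - 2|.
∫[-1,2] (-2*t + 2*exp(t) - 2) dt = -9 - 2*exp(-1) + 2*exp(2).

-9 - 2*exp(-1) + 2*exp(2)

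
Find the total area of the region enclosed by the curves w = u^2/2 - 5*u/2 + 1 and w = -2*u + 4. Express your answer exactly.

125/12

Set the curves equal: u^2/2 - 5*u/2 + 1 = -2*u + 4, so u^2/2 - u/2 - 3 = 0, which factors as (u - 3)*(u + 2)/2 = 0. The curves meet at u = -2, 3.
On [-2, 3], w = -2*u + 4 is on top; that piece has area ∫[-2,3] (-(u^2/2 - u/2 - 3)) du = 125/12.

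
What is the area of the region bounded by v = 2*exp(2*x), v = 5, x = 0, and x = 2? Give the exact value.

The difference (2*exp(2*x)) - (5) = 2*exp(2*x) - 5 changes sign at x = -log(2)/2 + log(5)/2 inside [0, 2], so split the integral there.
∫[0,-log(2)/2 + log(5)/2] (2*exp(2*x) - 5) dx = log(4*sqrt(10)/125) + 3/2; the area of that piece is -3/2 + log(25*sqrt(10)/8).
∫[-log(2)/2 + log(5)/2,2] (2*exp(2*x) - 5) dx = -25/2 - 5*log(2)/2 + 5*log(5)/2 + exp(4).
Total area = (-3/2 + log(25*sqrt(10)/8)) + (-25/2 - 5*log(2)/2 + 5*log(5)/2 + exp(4)) = -14 - 11*log(2)/2 + log(10)/2 + 9*log(5)/2 + exp(4).

-14 - 11*log(2)/2 + log(10)/2 + 9*log(5)/2 + exp(4)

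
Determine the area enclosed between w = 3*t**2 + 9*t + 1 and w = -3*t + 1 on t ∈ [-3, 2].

The difference (3*t**2 + 9*t + 1) - (-3*t + 1) = 3*t**2 + 12*t changes sign at t = 0 inside [-3, 2], so split the integral there.
∫[-3,0] (3*t**2 + 12*t) dt = -27; the area of that piece is 27.
∫[0,2] (3*t**2 + 12*t) dt = 32.
Total area = 27 + 32 = 59.

59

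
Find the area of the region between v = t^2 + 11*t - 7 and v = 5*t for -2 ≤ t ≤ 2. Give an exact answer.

94/3

The difference (t^2 + 11*t - 7) - (5*t) = t^2 + 6*t - 7 changes sign at t = 1 inside [-2, 2], so split the integral there.
∫[-2,1] (t^2 + 6*t - 7) dt = -27; the area of that piece is 27.
∫[1,2] (t^2 + 6*t - 7) dt = 13/3.
Total area = 27 + 13/3 = 94/3.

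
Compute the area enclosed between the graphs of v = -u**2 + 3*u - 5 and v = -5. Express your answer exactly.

Set the curves equal: -u**2 + 3*u - 5 = -5, so -u**2 + 3*u = 0, which factors as -u*(u - 3) = 0. The curves meet at u = 0, 3.
On [0, 3], v = -u**2 + 3*u - 5 is on top; that piece has area ∫[0,3] (-u**2 + 3*u) du = 9/2.

9/2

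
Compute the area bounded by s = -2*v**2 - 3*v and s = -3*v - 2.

Both boundary curves give s as a function of v, so integrate with respect to v. Setting them equal: -2*v**2 + 2 = 0, i.e. -2*(v - 1)*(v + 1) = 0, so they meet at v = -1, 1.
For v in [-1, 1], s = -2*v**2 - 3*v is on the right; area = ∫[-1,1] (-2*v**2 + 2) dv = 8/3.

8/3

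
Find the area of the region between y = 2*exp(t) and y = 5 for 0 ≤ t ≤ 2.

-18 - 10*log(2) + 2*exp(2) + 10*log(5)

The difference (2*exp(t)) - (5) = 2*exp(t) - 5 changes sign at t = log(5/2) inside [0, 2], so split the integral there.
∫[0,log(5/2)] (2*exp(t) - 5) dt = log(32/3125) + 3; the area of that piece is -3 + log(3125/32).
∫[log(5/2),2] (2*exp(t) - 5) dt = -15 - 5*log(2) + 5*log(5) + 2*exp(2).
Total area = (-3 + log(3125/32)) + (-15 - 5*log(2) + 5*log(5) + 2*exp(2)) = -18 - 10*log(2) + 2*exp(2) + 10*log(5).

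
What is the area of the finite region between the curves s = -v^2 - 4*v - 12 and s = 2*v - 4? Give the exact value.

Both boundary curves give s as a function of v, so integrate with respect to v. Setting them equal: -v^2 - 6*v - 8 = 0, i.e. -(v + 2)*(v + 4) = 0, so they meet at v = -4, -2.
For v in [-4, -2], s = -v^2 - 4*v - 12 is on the right; area = ∫[-4,-2] (-v^2 - 6*v - 8) dv = 4/3.

4/3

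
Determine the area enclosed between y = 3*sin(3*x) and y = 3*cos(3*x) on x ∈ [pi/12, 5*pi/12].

On [pi/12, 5*pi/12], (3*sin(3*x)) - (3*cos(3*x)) = 3*sin(3*x) - 3*cos(3*x) is ≥ 0 throughout, so the area is a single integral of |3*sin(3*x) - 3*cos(3*x)|.
∫[pi/12,5*pi/12] (3*sin(3*x) - 3*cos(3*x)) dx = 2*sqrt(2).

2*sqrt(2)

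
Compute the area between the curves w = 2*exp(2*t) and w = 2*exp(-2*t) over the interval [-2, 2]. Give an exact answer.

The difference (2*exp(2*t)) - (2*exp(-2*t)) = 2*exp(2*t) - 2*exp(-2*t) changes sign at t = 0 inside [-2, 2], so split the integral there.
∫[-2,0] (2*exp(2*t) - 2*exp(-2*t)) dt = -exp(4) - exp(-4) + 2; the area of that piece is -2 + exp(-4) + exp(4).
∫[0,2] (2*exp(2*t) - 2*exp(-2*t)) dt = -2 + exp(-4) + exp(4).
Total area = (-2 + exp(-4) + exp(4)) + (-2 + exp(-4) + exp(4)) = -4 + 2*exp(-4) + 2*exp(4).

-4 + 2*exp(-4) + 2*exp(4)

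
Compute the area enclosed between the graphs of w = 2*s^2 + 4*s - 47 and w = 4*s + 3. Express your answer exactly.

1000/3

Set the curves equal: 2*s^2 + 4*s - 47 = 4*s + 3, so 2*s^2 - 50 = 0, which factors as 2*(s - 5)*(s + 5) = 0. The curves meet at s = -5, 5.
On [-5, 5], w = 4*s + 3 is on top; that piece has area ∫[-5,5] (-(2*s^2 - 50)) ds = 1000/3.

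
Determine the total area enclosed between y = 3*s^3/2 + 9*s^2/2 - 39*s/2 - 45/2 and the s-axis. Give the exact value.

The curve meets the s-axis where 3*s^3/2 + 9*s^2/2 - 39*s/2 - 45/2 = 0, i.e. 3*(s - 3)*(s + 1)*(s + 5)/2 = 0, at s = -5, -1, 3.
On [-5, -1] the curve lies above the axis; ∫[-5,-1] (3*s^3/2 + 9*s^2/2 - 39*s/2 - 45/2) ds = 96, giving area 96.
On [-1, 3] the curve lies below the axis; ∫[-1,3] (3*s^3/2 + 9*s^2/2 - 39*s/2 - 45/2) ds = -96, giving area 96.
Total area = 96 + 96 = 192.

192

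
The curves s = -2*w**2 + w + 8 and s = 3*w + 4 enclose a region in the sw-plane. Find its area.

9

Both boundary curves give s as a function of w, so integrate with respect to w. Setting them equal: -2*w**2 - 2*w + 4 = 0, i.e. -2*(w - 1)*(w + 2) = 0, so they meet at w = -2, 1.
For w in [-2, 1], s = -2*w**2 + w + 8 is on the right; area = ∫[-2,1] (-2*w**2 - 2*w + 4) dw = 9.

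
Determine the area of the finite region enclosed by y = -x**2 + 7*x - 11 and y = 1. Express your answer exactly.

1/6

Set the curves equal: -x**2 + 7*x - 11 = 1, so -x**2 + 7*x - 12 = 0, which factors as -(x - 4)*(x - 3) = 0. The curves meet at x = 3, 4.
On [3, 4], y = -x**2 + 7*x - 11 is on top; that piece has area ∫[3,4] (-x**2 + 7*x - 12) dx = 1/6.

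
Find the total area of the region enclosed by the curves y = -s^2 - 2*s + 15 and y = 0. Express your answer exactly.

Set the curves equal: -s^2 - 2*s + 15 = 0, so -s^2 - 2*s + 15 = 0, which factors as -(s - 3)*(s + 5) = 0. The curves meet at s = -5, 3.
On [-5, 3], y = -s^2 - 2*s + 15 is on top; that piece has area ∫[-5,3] (-s^2 - 2*s + 15) ds = 256/3.

256/3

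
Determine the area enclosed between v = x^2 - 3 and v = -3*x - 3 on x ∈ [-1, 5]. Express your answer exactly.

The difference (x^2 - 3) - (-3*x - 3) = x^2 + 3*x changes sign at x = 0 inside [-1, 5], so split the integral there.
∫[-1,0] (x^2 + 3*x) dx = -7/6; the area of that piece is 7/6.
∫[0,5] (x^2 + 3*x) dx = 475/6.
Total area = 7/6 + 475/6 = 241/3.

241/3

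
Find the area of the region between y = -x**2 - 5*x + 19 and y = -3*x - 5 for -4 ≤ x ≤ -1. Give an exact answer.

66

On [-4, -1], (-x**2 - 5*x + 19) - (-3*x - 5) = -x**2 - 2*x + 24 is ≥ 0 throughout, so the area is a single integral of |-x**2 - 2*x + 24|.
∫[-4,-1] (-x**2 - 2*x + 24) dx = 66.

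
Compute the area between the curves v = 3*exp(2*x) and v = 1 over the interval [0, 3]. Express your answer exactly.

-9/2 + 3*exp(6)/2

On [0, 3], (3*exp(2*x)) - (1) = 3*exp(2*x) - 1 is ≥ 0 throughout, so the area is a single integral of |3*exp(2*x) - 1|.
∫[0,3] (3*exp(2*x) - 1) dx = -9/2 + 3*exp(6)/2.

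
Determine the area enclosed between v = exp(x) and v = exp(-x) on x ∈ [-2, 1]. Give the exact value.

The difference (exp(x)) - (exp(-x)) = exp(x) - exp(-x) changes sign at x = 0 inside [-2, 1], so split the integral there.
∫[-2,0] (exp(x) - exp(-x)) dx = -exp(2) - exp(-2) + 2; the area of that piece is -2 + exp(-2) + exp(2).
∫[0,1] (exp(x) - exp(-x)) dx = -2 + exp(-1) + exp(1).
Total area = (-2 + exp(-2) + exp(2)) + (-2 + exp(-1) + exp(1)) = -4 + exp(-2) + exp(-1) + exp(1) + exp(2).

-4 + exp(-2) + exp(-1) + exp(1) + exp(2)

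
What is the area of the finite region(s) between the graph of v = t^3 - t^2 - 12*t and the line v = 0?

937/12

The curve meets the t-axis where t^3 - t^2 - 12*t = 0, i.e. t*(t - 4)*(t + 3) = 0, at t = -3, 0, 4.
On [-3, 0] the curve lies above the axis; ∫[-3,0] (t^3 - t^2 - 12*t) dt = 99/4, giving area 99/4.
On [0, 4] the curve lies below the axis; ∫[0,4] (t^3 - t^2 - 12*t) dt = -160/3, giving area 160/3.
Total area = 99/4 + 160/3 = 937/12.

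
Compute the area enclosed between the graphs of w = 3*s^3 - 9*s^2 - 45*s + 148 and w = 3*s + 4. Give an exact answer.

Set the curves equal: 3*s^3 - 9*s^2 - 45*s + 148 = 3*s + 4, so 3*s^3 - 9*s^2 - 48*s + 144 = 0, which factors as 3*(s - 4)*(s - 3)*(s + 4) = 0. The curves meet at s = -4, 3, 4.
On [-4, 3], w = 3*s^3 - 9*s^2 - 45*s + 148 is on top; that piece has area ∫[-4,3] (3*s^3 - 9*s^2 - 48*s + 144) ds = 3087/4.
On [3, 4], w = 3*s + 4 is on top; that piece has area ∫[3,4] (-(3*s^3 - 9*s^2 - 48*s + 144)) ds = 15/4.
Total enclosed area = 3087/4 + 15/4 = 1551/2.

1551/2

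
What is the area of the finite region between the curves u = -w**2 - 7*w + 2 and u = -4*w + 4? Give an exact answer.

Both boundary curves give u as a function of w, so integrate with respect to w. Setting them equal: -w**2 - 3*w - 2 = 0, i.e. -(w + 1)*(w + 2) = 0, so they meet at w = -2, -1.
For w in [-2, -1], u = -w**2 - 7*w + 2 is on the right; area = ∫[-2,-1] (-w**2 - 3*w - 2) dw = 1/6.

1/6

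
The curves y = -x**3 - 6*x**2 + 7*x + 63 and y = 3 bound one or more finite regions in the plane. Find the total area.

517/2

Set the curves equal: -x**3 - 6*x**2 + 7*x + 63 = 3, so -x**3 - 6*x**2 + 7*x + 60 = 0, which factors as -(x - 3)*(x + 4)*(x + 5) = 0. The curves meet at x = -5, -4, 3.
On [-5, -4], y = 3 is on top; that piece has area ∫[-5,-4] (-(-x**3 - 6*x**2 + 7*x + 60)) dx = 5/4.
On [-4, 3], y = -x**3 - 6*x**2 + 7*x + 63 is on top; that piece has area ∫[-4,3] (-x**3 - 6*x**2 + 7*x + 60) dx = 1029/4.
Total enclosed area = 5/4 + 1029/4 = 517/2.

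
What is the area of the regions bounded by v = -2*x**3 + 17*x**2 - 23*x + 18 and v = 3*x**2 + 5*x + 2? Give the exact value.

Set the curves equal: -2*x**3 + 17*x**2 - 23*x + 18 = 3*x**2 + 5*x + 2, so -2*x**3 + 14*x**2 - 28*x + 16 = 0, which factors as -2*(x - 4)*(x - 2)*(x - 1) = 0. The curves meet at x = 1, 2, 4.
On [1, 2], v = 3*x**2 + 5*x + 2 is on top; that piece has area ∫[1,2] (-(-2*x**3 + 14*x**2 - 28*x + 16)) dx = 5/6.
On [2, 4], v = -2*x**3 + 17*x**2 - 23*x + 18 is on top; that piece has area ∫[2,4] (-2*x**3 + 14*x**2 - 28*x + 16) dx = 16/3.
Total enclosed area = 5/6 + 16/3 = 37/6.

37/6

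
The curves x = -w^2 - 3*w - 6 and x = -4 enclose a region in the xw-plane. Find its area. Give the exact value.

1/6

Both boundary curves give x as a function of w, so integrate with respect to w. Setting them equal: -w^2 - 3*w - 2 = 0, i.e. -(w + 1)*(w + 2) = 0, so they meet at w = -2, -1.
For w in [-2, -1], x = -w^2 - 3*w - 6 is on the right; area = ∫[-2,-1] (-w^2 - 3*w - 2) dw = 1/6.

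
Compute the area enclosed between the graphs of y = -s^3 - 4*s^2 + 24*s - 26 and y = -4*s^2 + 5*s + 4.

517/2

Set the curves equal: -s^3 - 4*s^2 + 24*s - 26 = -4*s^2 + 5*s + 4, so -s^3 + 19*s - 30 = 0, which factors as -(s - 3)*(s - 2)*(s + 5) = 0. The curves meet at s = -5, 2, 3.
On [-5, 2], y = -4*s^2 + 5*s + 4 is on top; that piece has area ∫[-5,2] (-(-s^3 + 19*s - 30)) ds = 1029/4.
On [2, 3], y = -s^3 - 4*s^2 + 24*s - 26 is on top; that piece has area ∫[2,3] (-s^3 + 19*s - 30) ds = 5/4.
Total enclosed area = 1029/4 + 5/4 = 517/2.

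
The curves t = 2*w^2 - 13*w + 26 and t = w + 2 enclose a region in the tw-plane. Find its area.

1/3

Both boundary curves give t as a function of w, so integrate with respect to w. Setting them equal: 2*w^2 - 14*w + 24 = 0, i.e. 2*(w - 4)*(w - 3) = 0, so they meet at w = 3, 4.
For w in [3, 4], t = 2*w^2 - 13*w + 26 is on the left; area = ∫[3,4] (-(2*w^2 - 14*w + 24)) dw = 1/3.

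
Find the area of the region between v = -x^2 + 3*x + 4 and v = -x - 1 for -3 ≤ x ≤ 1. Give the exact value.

The difference (-x^2 + 3*x + 4) - (-x - 1) = -x^2 + 4*x + 5 changes sign at x = -1 inside [-3, 1], so split the integral there.
∫[-3,-1] (-x^2 + 4*x + 5) dx = -44/3; the area of that piece is 44/3.
∫[-1,1] (-x^2 + 4*x + 5) dx = 28/3.
Total area = 44/3 + 28/3 = 24.

24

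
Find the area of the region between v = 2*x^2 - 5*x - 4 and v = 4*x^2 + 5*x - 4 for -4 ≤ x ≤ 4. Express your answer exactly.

The difference (2*x^2 - 5*x - 4) - (4*x^2 + 5*x - 4) = -2*x^2 - 10*x changes sign at x = 0 inside [-4, 4], so split the integral there.
∫[-4,0] (-2*x^2 - 10*x) dx = 112/3.
∫[0,4] (-2*x^2 - 10*x) dx = -368/3; the area of that piece is 368/3.
Total area = 112/3 + 368/3 = 160.

160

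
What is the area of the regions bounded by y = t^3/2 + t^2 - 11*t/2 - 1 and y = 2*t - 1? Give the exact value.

Set the curves equal: t^3/2 + t^2 - 11*t/2 - 1 = 2*t - 1, so t^3/2 + t^2 - 15*t/2 = 0, which factors as t*(t - 3)*(t + 5)/2 = 0. The curves meet at t = -5, 0, 3.
On [-5, 0], y = t^3/2 + t^2 - 11*t/2 - 1 is on top; that piece has area ∫[-5,0] (t^3/2 + t^2 - 15*t/2) dt = 1375/24.
On [0, 3], y = 2*t - 1 is on top; that piece has area ∫[0,3] (-(t^3/2 + t^2 - 15*t/2)) dt = 117/8.
Total enclosed area = 1375/24 + 117/8 = 863/12.

863/12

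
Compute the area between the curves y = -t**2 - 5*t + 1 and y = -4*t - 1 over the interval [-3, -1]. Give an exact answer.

The difference (-t**2 - 5*t + 1) - (-4*t - 1) = -t**2 - t + 2 changes sign at t = -2 inside [-3, -1], so split the integral there.
∫[-3,-2] (-t**2 - t + 2) dt = -11/6; the area of that piece is 11/6.
∫[-2,-1] (-t**2 - t + 2) dt = 7/6.
Total area = 11/6 + 7/6 = 3.

3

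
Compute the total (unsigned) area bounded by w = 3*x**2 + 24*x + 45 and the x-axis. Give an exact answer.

The curve meets the x-axis where 3*x**2 + 24*x + 45 = 0, i.e. 3*(x + 3)*(x + 5) = 0, at x = -5, -3.
On [-5, -3] the curve lies below the axis; ∫[-5,-3] (3*x**2 + 24*x + 45) dx = -4, giving area 4.

4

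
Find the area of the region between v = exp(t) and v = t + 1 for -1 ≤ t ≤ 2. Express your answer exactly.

-9/2 - exp(-1) + exp(2)

On [-1, 2], (exp(t)) - (t + 1) = -t + exp(t) - 1 is ≥ 0 throughout, so the area is a single integral of |-t + exp(t) - 1|.
∫[-1,2] (-t + exp(t) - 1) dt = -9/2 - exp(-1) + exp(2).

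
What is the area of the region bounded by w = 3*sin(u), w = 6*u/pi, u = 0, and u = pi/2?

3 - 3*pi/4

On [0, pi/2], (3*sin(u)) - (6*u/pi) = -6*u/pi + 3*sin(u) is ≥ 0 throughout, so the area is a single integral of |-6*u/pi + 3*sin(u)|.
∫[0,pi/2] (-6*u/pi + 3*sin(u)) du = 3 - 3*pi/4.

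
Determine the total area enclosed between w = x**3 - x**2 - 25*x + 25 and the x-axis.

1012/3

The curve meets the x-axis where x**3 - x**2 - 25*x + 25 = 0, i.e. (x - 5)*(x - 1)*(x + 5) = 0, at x = -5, 1, 5.
On [-5, 1] the curve lies above the axis; ∫[-5,1] (x**3 - x**2 - 25*x + 25) dx = 252, giving area 252.
On [1, 5] the curve lies below the axis; ∫[1,5] (x**3 - x**2 - 25*x + 25) dx = -256/3, giving area 256/3.
Total area = 252 + 256/3 = 1012/3.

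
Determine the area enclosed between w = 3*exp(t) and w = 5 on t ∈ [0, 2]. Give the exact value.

-17 - 10*log(3) + 10*log(5) + 3*exp(2)

The difference (3*exp(t)) - (5) = 3*exp(t) - 5 changes sign at t = log(5/3) inside [0, 2], so split the integral there.
∫[0,log(5/3)] (3*exp(t) - 5) dt = log(243/3125) + 2; the area of that piece is -2 + log(3125/243).
∫[log(5/3),2] (3*exp(t) - 5) dt = -15 - 5*log(3) + 5*log(5) + 3*exp(2).
Total area = (-2 + log(3125/243)) + (-15 - 5*log(3) + 5*log(5) + 3*exp(2)) = -17 - 10*log(3) + 10*log(5) + 3*exp(2).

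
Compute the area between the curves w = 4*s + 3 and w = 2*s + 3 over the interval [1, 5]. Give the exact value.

On [1, 5], (4*s + 3) - (2*s + 3) = 2*s is ≥ 0 throughout, so the area is a single integral of |2*s|.
∫[1,5] (2*s) ds = 24.

24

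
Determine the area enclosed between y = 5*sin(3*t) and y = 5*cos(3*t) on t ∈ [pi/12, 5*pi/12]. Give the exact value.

10*sqrt(2)/3

On [pi/12, 5*pi/12], (5*sin(3*t)) - (5*cos(3*t)) = 5*sin(3*t) - 5*cos(3*t) is ≥ 0 throughout, so the area is a single integral of |5*sin(3*t) - 5*cos(3*t)|.
∫[pi/12,5*pi/12] (5*sin(3*t) - 5*cos(3*t)) dt = 10*sqrt(2)/3.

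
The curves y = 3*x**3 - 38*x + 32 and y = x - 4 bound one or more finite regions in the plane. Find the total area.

Set the curves equal: 3*x**3 - 38*x + 32 = x - 4, so 3*x**3 - 39*x + 36 = 0, which factors as 3*(x - 3)*(x - 1)*(x + 4) = 0. The curves meet at x = -4, 1, 3.
On [-4, 1], y = 3*x**3 - 38*x + 32 is on top; that piece has area ∫[-4,1] (3*x**3 - 39*x + 36) dx = 1125/4.
On [1, 3], y = x - 4 is on top; that piece has area ∫[1,3] (-(3*x**3 - 39*x + 36)) dx = 24.
Total enclosed area = 1125/4 + 24 = 1221/4.

1221/4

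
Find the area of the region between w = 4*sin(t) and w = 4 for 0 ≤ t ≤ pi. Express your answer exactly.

-8 + 4*pi

On [0, pi], (4*sin(t)) - (4) = 4*sin(t) - 4 is ≤ 0 throughout, so the area is a single integral of |4*sin(t) - 4|.
∫[0,pi] (4*sin(t) - 4) dt = 8 - 4*pi; the area of that piece is -8 + 4*pi.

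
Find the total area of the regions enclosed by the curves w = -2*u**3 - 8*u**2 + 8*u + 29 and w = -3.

Set the curves equal: -2*u**3 - 8*u**2 + 8*u + 29 = -3, so -2*u**3 - 8*u**2 + 8*u + 32 = 0, which factors as -2*(u - 2)*(u + 2)*(u + 4) = 0. The curves meet at u = -4, -2, 2.
On [-4, -2], w = -3 is on top; that piece has area ∫[-4,-2] (-(-2*u**3 - 8*u**2 + 8*u + 32)) du = 40/3.
On [-2, 2], w = -2*u**3 - 8*u**2 + 8*u + 29 is on top; that piece has area ∫[-2,2] (-2*u**3 - 8*u**2 + 8*u + 32) du = 256/3.
Total enclosed area = 40/3 + 256/3 = 296/3.

296/3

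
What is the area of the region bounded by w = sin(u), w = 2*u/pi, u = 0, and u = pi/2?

1 - pi/4

On [0, pi/2], (sin(u)) - (2*u/pi) = -2*u/pi + sin(u) is ≥ 0 throughout, so the area is a single integral of |-2*u/pi + sin(u)|.
∫[0,pi/2] (-2*u/pi + sin(u)) du = 1 - pi/4.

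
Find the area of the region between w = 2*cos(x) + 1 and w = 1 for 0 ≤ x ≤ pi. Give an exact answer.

4

The difference (2*cos(x) + 1) - (1) = 2*cos(x) changes sign at x = pi/2 inside [0, pi], so split the integral there.
∫[0,pi/2] (2*cos(x)) dx = 2.
∫[pi/2,pi] (2*cos(x)) dx = -2; the area of that piece is 2.
Total area = 2 + 2 = 4.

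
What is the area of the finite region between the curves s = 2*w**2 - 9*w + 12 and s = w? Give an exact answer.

1/3

Both boundary curves give s as a function of w, so integrate with respect to w. Setting them equal: 2*w**2 - 10*w + 12 = 0, i.e. 2*(w - 3)*(w - 2) = 0, so they meet at w = 2, 3.
For w in [2, 3], s = 2*w**2 - 9*w + 12 is on the left; area = ∫[2,3] (-(2*w**2 - 10*w + 12)) dw = 1/3.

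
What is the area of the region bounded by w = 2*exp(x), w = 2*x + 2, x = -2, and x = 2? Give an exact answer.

On [-2, 2], (2*exp(x)) - (2*x + 2) = -2*x + 2*exp(x) - 2 is ≥ 0 throughout, so the area is a single integral of |-2*x + 2*exp(x) - 2|.
∫[-2,2] (-2*x + 2*exp(x) - 2) dx = -8 - 2*exp(-2) + 2*exp(2).

-8 - 2*exp(-2) + 2*exp(2)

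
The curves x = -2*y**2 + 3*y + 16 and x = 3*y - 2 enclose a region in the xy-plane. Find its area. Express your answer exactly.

Both boundary curves give x as a function of y, so integrate with respect to y. Setting them equal: -2*y**2 + 18 = 0, i.e. -2*(y - 3)*(y + 3) = 0, so they meet at y = -3, 3.
For y in [-3, 3], x = -2*y**2 + 3*y + 16 is on the right; area = ∫[-3,3] (-2*y**2 + 18) dy = 72.

72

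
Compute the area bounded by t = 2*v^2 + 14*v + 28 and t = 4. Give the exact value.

1/3

Both boundary curves give t as a function of v, so integrate with respect to v. Setting them equal: 2*v^2 + 14*v + 24 = 0, i.e. 2*(v + 3)*(v + 4) = 0, so they meet at v = -4, -3.
For v in [-4, -3], t = 2*v^2 + 14*v + 28 is on the left; area = ∫[-4,-3] (-(2*v^2 + 14*v + 24)) dv = 1/3.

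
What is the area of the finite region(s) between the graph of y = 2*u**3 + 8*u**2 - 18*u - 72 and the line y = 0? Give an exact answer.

The curve meets the u-axis where 2*u**3 + 8*u**2 - 18*u - 72 = 0, i.e. 2*(u - 3)*(u + 3)*(u + 4) = 0, at u = -4, -3, 3.
On [-4, -3] the curve lies above the axis; ∫[-4,-3] (2*u**3 + 8*u**2 - 18*u - 72) du = 13/6, giving area 13/6.
On [-3, 3] the curve lies below the axis; ∫[-3,3] (2*u**3 + 8*u**2 - 18*u - 72) du = -288, giving area 288.
Total area = 13/6 + 288 = 1741/6.

1741/6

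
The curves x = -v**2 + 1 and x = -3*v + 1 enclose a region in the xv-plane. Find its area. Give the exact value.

9/2

Both boundary curves give x as a function of v, so integrate with respect to v. Setting them equal: -v**2 + 3*v = 0, i.e. -v*(v - 3) = 0, so they meet at v = 0, 3.
For v in [0, 3], x = -v**2 + 1 is on the right; area = ∫[0,3] (-v**2 + 3*v) dv = 9/2.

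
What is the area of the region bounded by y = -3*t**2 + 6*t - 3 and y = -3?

4

Set the curves equal: -3*t**2 + 6*t - 3 = -3, so -3*t**2 + 6*t = 0, which factors as -3*t*(t - 2) = 0. The curves meet at t = 0, 2.
On [0, 2], y = -3*t**2 + 6*t - 3 is on top; that piece has area ∫[0,2] (-3*t**2 + 6*t) dt = 4.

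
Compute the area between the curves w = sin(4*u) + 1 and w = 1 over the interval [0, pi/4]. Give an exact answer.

1/2

On [0, pi/4], (sin(4*u) + 1) - (1) = sin(4*u) is ≥ 0 throughout, so the area is a single integral of |sin(4*u)|.
∫[0,pi/4] (sin(4*u)) du = 1/2.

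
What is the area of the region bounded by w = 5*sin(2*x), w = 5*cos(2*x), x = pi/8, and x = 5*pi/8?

5*sqrt(2)

On [pi/8, 5*pi/8], (5*sin(2*x)) - (5*cos(2*x)) = 5*sin(2*x) - 5*cos(2*x) is ≥ 0 throughout, so the area is a single integral of |5*sin(2*x) - 5*cos(2*x)|.
∫[pi/8,5*pi/8] (5*sin(2*x) - 5*cos(2*x)) dx = 5*sqrt(2).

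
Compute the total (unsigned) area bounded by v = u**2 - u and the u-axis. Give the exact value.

The curve meets the u-axis where u**2 - u = 0, i.e. u*(u - 1) = 0, at u = 0, 1.
On [0, 1] the curve lies below the axis; ∫[0,1] (u**2 - u) du = -1/6, giving area 1/6.

1/6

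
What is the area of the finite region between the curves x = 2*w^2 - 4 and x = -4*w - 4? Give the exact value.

Both boundary curves give x as a function of w, so integrate with respect to w. Setting them equal: 2*w^2 + 4*w = 0, i.e. 2*w*(w + 2) = 0, so they meet at w = -2, 0.
For w in [-2, 0], x = 2*w^2 - 4 is on the left; area = ∫[-2,0] (-(2*w^2 + 4*w)) dw = 8/3.

8/3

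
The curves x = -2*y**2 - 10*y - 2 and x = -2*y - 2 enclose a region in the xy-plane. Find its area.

Both boundary curves give x as a function of y, so integrate with respect to y. Setting them equal: -2*y**2 - 8*y = 0, i.e. -2*y*(y + 4) = 0, so they meet at y = -4, 0.
For y in [-4, 0], x = -2*y**2 - 10*y - 2 is on the right; area = ∫[-4,0] (-2*y**2 - 8*y) dy = 64/3.

64/3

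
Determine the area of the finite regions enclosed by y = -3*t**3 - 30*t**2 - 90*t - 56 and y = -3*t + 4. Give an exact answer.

Set the curves equal: -3*t**3 - 30*t**2 - 90*t - 56 = -3*t + 4, so -3*t**3 - 30*t**2 - 87*t - 60 = 0, which factors as -3*(t + 1)*(t + 4)*(t + 5) = 0. The curves meet at t = -5, -4, -1.
On [-5, -4], y = -3*t + 4 is on top; that piece has area ∫[-5,-4] (-(-3*t**3 - 30*t**2 - 87*t - 60)) dt = 7/4.
On [-4, -1], y = -3*t**3 - 30*t**2 - 90*t - 56 is on top; that piece has area ∫[-4,-1] (-3*t**3 - 30*t**2 - 87*t - 60) dt = 135/4.
Total enclosed area = 7/4 + 135/4 = 71/2.

71/2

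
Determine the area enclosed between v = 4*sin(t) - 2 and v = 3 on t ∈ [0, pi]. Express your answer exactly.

-8 + 5*pi

On [0, pi], (4*sin(t) - 2) - (3) = 4*sin(t) - 5 is ≤ 0 throughout, so the area is a single integral of |4*sin(t) - 5|.
∫[0,pi] (4*sin(t) - 5) dt = 8 - 5*pi; the area of that piece is -8 + 5*pi.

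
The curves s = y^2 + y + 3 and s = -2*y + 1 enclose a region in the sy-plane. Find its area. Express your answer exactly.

1/6

Both boundary curves give s as a function of y, so integrate with respect to y. Setting them equal: y^2 + 3*y + 2 = 0, i.e. (y + 1)*(y + 2) = 0, so they meet at y = -2, -1.
For y in [-2, -1], s = y^2 + y + 3 is on the left; area = ∫[-2,-1] (-(y^2 + 3*y + 2)) dy = 1/6.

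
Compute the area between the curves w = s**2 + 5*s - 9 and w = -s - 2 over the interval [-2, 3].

The difference (s**2 + 5*s - 9) - (-s - 2) = s**2 + 6*s - 7 changes sign at s = 1 inside [-2, 3], so split the integral there.
∫[-2,1] (s**2 + 6*s - 7) ds = -27; the area of that piece is 27.
∫[1,3] (s**2 + 6*s - 7) ds = 56/3.
Total area = 27 + 56/3 = 137/3.

137/3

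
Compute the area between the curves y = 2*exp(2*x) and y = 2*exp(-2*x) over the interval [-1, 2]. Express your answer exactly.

-4 + exp(-4) + exp(-2) + exp(2) + exp(4)

The difference (2*exp(2*x)) - (2*exp(-2*x)) = 2*exp(2*x) - 2*exp(-2*x) changes sign at x = 0 inside [-1, 2], so split the integral there.
∫[-1,0] (2*exp(2*x) - 2*exp(-2*x)) dx = -exp(2) - exp(-2) + 2; the area of that piece is -2 + exp(-2) + exp(2).
∫[0,2] (2*exp(2*x) - 2*exp(-2*x)) dx = -2 + exp(-4) + exp(4).
Total area = (-2 + exp(-2) + exp(2)) + (-2 + exp(-4) + exp(4)) = -4 + exp(-4) + exp(-2) + exp(2) + exp(4).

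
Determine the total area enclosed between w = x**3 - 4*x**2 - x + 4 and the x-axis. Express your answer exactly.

The curve meets the x-axis where x**3 - 4*x**2 - x + 4 = 0, i.e. (x - 4)*(x - 1)*(x + 1) = 0, at x = -1, 1, 4.
On [-1, 1] the curve lies above the axis; ∫[-1,1] (x**3 - 4*x**2 - x + 4) dx = 16/3, giving area 16/3.
On [1, 4] the curve lies below the axis; ∫[1,4] (x**3 - 4*x**2 - x + 4) dx = -63/4, giving area 63/4.
Total area = 16/3 + 63/4 = 253/12.

253/12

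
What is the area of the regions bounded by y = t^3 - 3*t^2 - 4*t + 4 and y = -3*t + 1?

8

Set the curves equal: t^3 - 3*t^2 - 4*t + 4 = -3*t + 1, so t^3 - 3*t^2 - t + 3 = 0, which factors as (t - 3)*(t - 1)*(t + 1) = 0. The curves meet at t = -1, 1, 3.
On [-1, 1], y = t^3 - 3*t^2 - 4*t + 4 is on top; that piece has area ∫[-1,1] (t^3 - 3*t^2 - t + 3) dt = 4.
On [1, 3], y = -3*t + 1 is on top; that piece has area ∫[1,3] (-(t^3 - 3*t^2 - t + 3)) dt = 4.
Total enclosed area = 4 + 4 = 8.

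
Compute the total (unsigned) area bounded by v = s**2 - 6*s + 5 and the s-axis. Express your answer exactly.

32/3

The curve meets the s-axis where s**2 - 6*s + 5 = 0, i.e. (s - 5)*(s - 1) = 0, at s = 1, 5.
On [1, 5] the curve lies below the axis; ∫[1,5] (s**2 - 6*s + 5) ds = -32/3, giving area 32/3.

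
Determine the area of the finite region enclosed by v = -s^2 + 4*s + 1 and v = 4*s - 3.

32/3

Set the curves equal: -s^2 + 4*s + 1 = 4*s - 3, so -s^2 + 4 = 0, which factors as -(s - 2)*(s + 2) = 0. The curves meet at s = -2, 2.
On [-2, 2], v = -s^2 + 4*s + 1 is on top; that piece has area ∫[-2,2] (-s^2 + 4) ds = 32/3.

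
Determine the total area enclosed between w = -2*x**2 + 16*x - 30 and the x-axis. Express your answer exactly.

8/3

The curve meets the x-axis where -2*x**2 + 16*x - 30 = 0, i.e. -2*(x - 5)*(x - 3) = 0, at x = 3, 5.
On [3, 5] the curve lies above the axis; ∫[3,5] (-2*x**2 + 16*x - 30) dx = 8/3, giving area 8/3.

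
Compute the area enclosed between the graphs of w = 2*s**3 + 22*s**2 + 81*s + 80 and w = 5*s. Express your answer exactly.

Set the curves equal: 2*s**3 + 22*s**2 + 81*s + 80 = 5*s, so 2*s**3 + 22*s**2 + 76*s + 80 = 0, which factors as 2*(s + 2)*(s + 4)*(s + 5) = 0. The curves meet at s = -5, -4, -2.
On [-5, -4], w = 2*s**3 + 22*s**2 + 81*s + 80 is on top; that piece has area ∫[-5,-4] (2*s**3 + 22*s**2 + 76*s + 80) ds = 5/6.
On [-4, -2], w = 5*s is on top; that piece has area ∫[-4,-2] (-(2*s**3 + 22*s**2 + 76*s + 80)) ds = 16/3.
Total enclosed area = 5/6 + 16/3 = 37/6.

37/6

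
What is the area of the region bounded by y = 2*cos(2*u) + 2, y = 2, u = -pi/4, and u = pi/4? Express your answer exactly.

On [-pi/4, pi/4], (2*cos(2*u) + 2) - (2) = 2*cos(2*u) is ≥ 0 throughout, so the area is a single integral of |2*cos(2*u)|.
∫[-pi/4,pi/4] (2*cos(2*u)) du = 2.

2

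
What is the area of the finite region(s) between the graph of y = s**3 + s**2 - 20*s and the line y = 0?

2521/12

The curve meets the s-axis where s**3 + s**2 - 20*s = 0, i.e. s*(s - 4)*(s + 5) = 0, at s = -5, 0, 4.
On [-5, 0] the curve lies above the axis; ∫[-5,0] (s**3 + s**2 - 20*s) ds = 1625/12, giving area 1625/12.
On [0, 4] the curve lies below the axis; ∫[0,4] (s**3 + s**2 - 20*s) ds = -224/3, giving area 224/3.
Total area = 1625/12 + 224/3 = 2521/12.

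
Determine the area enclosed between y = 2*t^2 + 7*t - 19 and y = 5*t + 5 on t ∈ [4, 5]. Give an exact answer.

77/3

On [4, 5], (2*t^2 + 7*t - 19) - (5*t + 5) = 2*t^2 + 2*t - 24 is ≥ 0 throughout, so the area is a single integral of |2*t^2 + 2*t - 24|.
∫[4,5] (2*t^2 + 2*t - 24) dt = 77/3.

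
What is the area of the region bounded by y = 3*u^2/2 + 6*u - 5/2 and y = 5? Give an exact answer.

54

Set the curves equal: 3*u^2/2 + 6*u - 5/2 = 5, so 3*u^2/2 + 6*u - 15/2 = 0, which factors as 3*(u - 1)*(u + 5)/2 = 0. The curves meet at u = -5, 1.
On [-5, 1], y = 5 is on top; that piece has area ∫[-5,1] (-(3*u^2/2 + 6*u - 15/2)) du = 54.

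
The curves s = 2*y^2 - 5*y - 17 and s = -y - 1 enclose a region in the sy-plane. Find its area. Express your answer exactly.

72

Both boundary curves give s as a function of y, so integrate with respect to y. Setting them equal: 2*y^2 - 4*y - 16 = 0, i.e. 2*(y - 4)*(y + 2) = 0, so they meet at y = -2, 4.
For y in [-2, 4], s = 2*y^2 - 5*y - 17 is on the left; area = ∫[-2,4] (-(2*y^2 - 4*y - 16)) dy = 72.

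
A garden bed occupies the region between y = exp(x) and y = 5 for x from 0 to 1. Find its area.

6 - exp(1)

On [0, 1], (exp(x)) - (5) = exp(x) - 5 is ≤ 0 throughout, so the area is a single integral of |exp(x) - 5|.
∫[0,1] (exp(x) - 5) dx = -6 + exp(1); the area of that piece is 6 - exp(1).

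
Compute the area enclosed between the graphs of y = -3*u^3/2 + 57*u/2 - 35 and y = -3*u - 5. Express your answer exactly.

Set the curves equal: -3*u^3/2 + 57*u/2 - 35 = -3*u - 5, so -3*u^3/2 + 63*u/2 - 30 = 0, which factors as -3*(u - 4)*(u - 1)*(u + 5)/2 = 0. The curves meet at u = -5, 1, 4.
On [-5, 1], y = -3*u - 5 is on top; that piece has area ∫[-5,1] (-(-3*u^3/2 + 63*u/2 - 30)) du = 324.
On [1, 4], y = -3*u^3/2 + 57*u/2 - 35 is on top; that piece has area ∫[1,4] (-3*u^3/2 + 63*u/2 - 30) du = 405/8.
Total enclosed area = 324 + 405/8 = 2997/8.

2997/8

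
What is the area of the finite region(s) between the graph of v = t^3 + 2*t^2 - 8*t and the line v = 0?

The curve meets the t-axis where t^3 + 2*t^2 - 8*t = 0, i.e. t*(t - 2)*(t + 4) = 0, at t = -4, 0, 2.
On [-4, 0] the curve lies above the axis; ∫[-4,0] (t^3 + 2*t^2 - 8*t) dt = 128/3, giving area 128/3.
On [0, 2] the curve lies below the axis; ∫[0,2] (t^3 + 2*t^2 - 8*t) dt = -20/3, giving area 20/3.
Total area = 128/3 + 20/3 = 148/3.

148/3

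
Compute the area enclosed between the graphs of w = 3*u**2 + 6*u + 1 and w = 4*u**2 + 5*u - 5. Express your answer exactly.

Set the curves equal: 3*u**2 + 6*u + 1 = 4*u**2 + 5*u - 5, so -u**2 + u + 6 = 0, which factors as -(u - 3)*(u + 2) = 0. The curves meet at u = -2, 3.
On [-2, 3], w = 3*u**2 + 6*u + 1 is on top; that piece has area ∫[-2,3] (-u**2 + u + 6) du = 125/6.

125/6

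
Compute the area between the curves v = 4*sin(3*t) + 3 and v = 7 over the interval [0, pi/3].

On [0, pi/3], (4*sin(3*t) + 3) - (7) = 4*sin(3*t) - 4 is ≤ 0 throughout, so the area is a single integral of |4*sin(3*t) - 4|.
∫[0,pi/3] (4*sin(3*t) - 4) dt = 8/3 - 4*pi/3; the area of that piece is -8/3 + 4*pi/3.

-8/3 + 4*pi/3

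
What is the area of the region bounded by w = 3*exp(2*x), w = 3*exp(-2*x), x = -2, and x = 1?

-6 + 3*exp(-4)/2 + 3*exp(-2)/2 + 3*exp(2)/2 + 3*exp(4)/2

The difference (3*exp(2*x)) - (3*exp(-2*x)) = 3*exp(2*x) - 3*exp(-2*x) changes sign at x = 0 inside [-2, 1], so split the integral there.
∫[-2,0] (3*exp(2*x) - 3*exp(-2*x)) dx = -3*exp(4)/2 - 3*exp(-4)/2 + 3; the area of that piece is -3 + 3*exp(-4)/2 + 3*exp(4)/2.
∫[0,1] (3*exp(2*x) - 3*exp(-2*x)) dx = -3 + 3*exp(-2)/2 + 3*exp(2)/2.
Total area = (-3 + 3*exp(-4)/2 + 3*exp(4)/2) + (-3 + 3*exp(-2)/2 + 3*exp(2)/2) = -6 + 3*exp(-4)/2 + 3*exp(-2)/2 + 3*exp(2)/2 + 3*exp(4)/2.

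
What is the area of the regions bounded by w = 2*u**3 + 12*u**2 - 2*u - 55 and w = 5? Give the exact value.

407/2

Set the curves equal: 2*u**3 + 12*u**2 - 2*u - 55 = 5, so 2*u**3 + 12*u**2 - 2*u - 60 = 0, which factors as 2*(u - 2)*(u + 3)*(u + 5) = 0. The curves meet at u = -5, -3, 2.
On [-5, -3], w = 2*u**3 + 12*u**2 - 2*u - 55 is on top; that piece has area ∫[-5,-3] (2*u**3 + 12*u**2 - 2*u - 60) du = 16.
On [-3, 2], w = 5 is on top; that piece has area ∫[-3,2] (-(2*u**3 + 12*u**2 - 2*u - 60)) du = 375/2.
Total enclosed area = 16 + 375/2 = 407/2.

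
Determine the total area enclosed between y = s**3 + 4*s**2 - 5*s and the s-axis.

443/6

The curve meets the s-axis where s**3 + 4*s**2 - 5*s = 0, i.e. s*(s - 1)*(s + 5) = 0, at s = -5, 0, 1.
On [-5, 0] the curve lies above the axis; ∫[-5,0] (s**3 + 4*s**2 - 5*s) ds = 875/12, giving area 875/12.
On [0, 1] the curve lies below the axis; ∫[0,1] (s**3 + 4*s**2 - 5*s) ds = -11/12, giving area 11/12.
Total area = 875/12 + 11/12 = 443/6.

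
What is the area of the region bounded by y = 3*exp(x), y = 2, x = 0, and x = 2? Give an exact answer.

-7 + 3*exp(2)

On [0, 2], (3*exp(x)) - (2) = 3*exp(x) - 2 is ≥ 0 throughout, so the area is a single integral of |3*exp(x) - 2|.
∫[0,2] (3*exp(x) - 2) dx = -7 + 3*exp(2).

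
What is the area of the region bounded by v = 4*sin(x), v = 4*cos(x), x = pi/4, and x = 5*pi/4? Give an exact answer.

On [pi/4, 5*pi/4], (4*sin(x)) - (4*cos(x)) = 4*sin(x) - 4*cos(x) is ≥ 0 throughout, so the area is a single integral of |4*sin(x) - 4*cos(x)|.
∫[pi/4,5*pi/4] (4*sin(x) - 4*cos(x)) dx = 8*sqrt(2).

8*sqrt(2)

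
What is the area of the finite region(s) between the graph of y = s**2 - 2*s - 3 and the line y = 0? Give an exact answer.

The curve meets the s-axis where s**2 - 2*s - 3 = 0, i.e. (s - 3)*(s + 1) = 0, at s = -1, 3.
On [-1, 3] the curve lies below the axis; ∫[-1,3] (s**2 - 2*s - 3) ds = -32/3, giving area 32/3.

32/3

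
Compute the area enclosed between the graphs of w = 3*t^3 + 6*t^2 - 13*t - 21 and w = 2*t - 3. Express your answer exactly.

Set the curves equal: 3*t^3 + 6*t^2 - 13*t - 21 = 2*t - 3, so 3*t^3 + 6*t^2 - 15*t - 18 = 0, which factors as 3*(t - 2)*(t + 1)*(t + 3) = 0. The curves meet at t = -3, -1, 2.
On [-3, -1], w = 3*t^3 + 6*t^2 - 13*t - 21 is on top; that piece has area ∫[-3,-1] (3*t^3 + 6*t^2 - 15*t - 18) dt = 16.
On [-1, 2], w = 2*t - 3 is on top; that piece has area ∫[-1,2] (-(3*t^3 + 6*t^2 - 15*t - 18)) dt = 189/4.
Total enclosed area = 16 + 189/4 = 253/4.

253/4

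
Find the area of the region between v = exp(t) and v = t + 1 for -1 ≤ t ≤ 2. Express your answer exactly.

-9/2 - exp(-1) + exp(2)

On [-1, 2], (exp(t)) - (t + 1) = -t + exp(t) - 1 is ≥ 0 throughout, so the area is a single integral of |-t + exp(t) - 1|.
∫[-1,2] (-t + exp(t) - 1) dt = -9/2 - exp(-1) + exp(2).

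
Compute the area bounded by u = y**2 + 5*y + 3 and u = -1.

Both boundary curves give u as a function of y, so integrate with respect to y. Setting them equal: y**2 + 5*y + 4 = 0, i.e. (y + 1)*(y + 4) = 0, so they meet at y = -4, -1.
For y in [-4, -1], u = y**2 + 5*y + 3 is on the left; area = ∫[-4,-1] (-(y**2 + 5*y + 4)) dy = 9/2.

9/2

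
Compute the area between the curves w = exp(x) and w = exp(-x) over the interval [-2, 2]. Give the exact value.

-4 + 2*exp(-2) + 2*exp(2)

The difference (exp(x)) - (exp(-x)) = exp(x) - exp(-x) changes sign at x = 0 inside [-2, 2], so split the integral there.
∫[-2,0] (exp(x) - exp(-x)) dx = -exp(2) - exp(-2) + 2; the area of that piece is -2 + exp(-2) + exp(2).
∫[0,2] (exp(x) - exp(-x)) dx = -2 + exp(-2) + exp(2).
Total area = (-2 + exp(-2) + exp(2)) + (-2 + exp(-2) + exp(2)) = -4 + 2*exp(-2) + 2*exp(2).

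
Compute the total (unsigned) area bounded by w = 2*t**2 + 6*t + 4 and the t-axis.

The curve meets the t-axis where 2*t**2 + 6*t + 4 = 0, i.e. 2*(t + 1)*(t + 2) = 0, at t = -2, -1.
On [-2, -1] the curve lies below the axis; ∫[-2,-1] (2*t**2 + 6*t + 4) dt = -1/3, giving area 1/3.

1/3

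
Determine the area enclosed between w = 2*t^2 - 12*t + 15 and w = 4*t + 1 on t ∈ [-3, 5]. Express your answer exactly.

192

The difference (2*t^2 - 12*t + 15) - (4*t + 1) = 2*t^2 - 16*t + 14 changes sign at t = 1 inside [-3, 5], so split the integral there.
∫[-3,1] (2*t^2 - 16*t + 14) dt = 416/3.
∫[1,5] (2*t^2 - 16*t + 14) dt = -160/3; the area of that piece is 160/3.
Total area = 416/3 + 160/3 = 192.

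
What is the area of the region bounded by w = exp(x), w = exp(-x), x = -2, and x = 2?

The difference (exp(x)) - (exp(-x)) = exp(x) - exp(-x) changes sign at x = 0 inside [-2, 2], so split the integral there.
∫[-2,0] (exp(x) - exp(-x)) dx = -exp(2) - exp(-2) + 2; the area of that piece is -2 + exp(-2) + exp(2).
∫[0,2] (exp(x) - exp(-x)) dx = -2 + exp(-2) + exp(2).
Total area = (-2 + exp(-2) + exp(2)) + (-2 + exp(-2) + exp(2)) = -4 + 2*exp(-2) + 2*exp(2).

-4 + 2*exp(-2) + 2*exp(2)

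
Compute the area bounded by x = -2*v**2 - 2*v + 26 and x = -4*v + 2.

Both boundary curves give x as a function of v, so integrate with respect to v. Setting them equal: -2*v**2 + 2*v + 24 = 0, i.e. -2*(v - 4)*(v + 3) = 0, so they meet at v = -3, 4.
For v in [-3, 4], x = -2*v**2 - 2*v + 26 is on the right; area = ∫[-3,4] (-2*v**2 + 2*v + 24) dv = 343/3.

343/3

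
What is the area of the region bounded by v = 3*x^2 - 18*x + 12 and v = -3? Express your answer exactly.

Set the curves equal: 3*x^2 - 18*x + 12 = -3, so 3*x^2 - 18*x + 15 = 0, which factors as 3*(x - 5)*(x - 1) = 0. The curves meet at x = 1, 5.
On [1, 5], v = -3 is on top; that piece has area ∫[1,5] (-(3*x^2 - 18*x + 15)) dx = 32.

32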